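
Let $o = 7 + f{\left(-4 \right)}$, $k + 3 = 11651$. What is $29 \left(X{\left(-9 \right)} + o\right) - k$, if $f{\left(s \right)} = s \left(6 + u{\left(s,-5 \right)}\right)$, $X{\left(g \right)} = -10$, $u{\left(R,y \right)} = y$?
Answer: $-11851$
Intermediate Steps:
$k = 11648$ ($k = -3 + 11651 = 11648$)
$f{\left(s \right)} = s$ ($f{\left(s \right)} = s \left(6 - 5\right) = s 1 = s$)
$o = 3$ ($o = 7 - 4 = 3$)
$29 \left(X{\left(-9 \right)} + o\right) - k = 29 \left(-10 + 3\right) - 11648 = 29 \left(-7\right) - 11648 = -203 - 11648 = -11851$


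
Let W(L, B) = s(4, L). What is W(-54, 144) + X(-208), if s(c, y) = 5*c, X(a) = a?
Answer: -188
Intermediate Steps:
W(L, B) = 20 (W(L, B) = 5*4 = 20)
W(-54, 144) + X(-208) = 20 - 208 = -188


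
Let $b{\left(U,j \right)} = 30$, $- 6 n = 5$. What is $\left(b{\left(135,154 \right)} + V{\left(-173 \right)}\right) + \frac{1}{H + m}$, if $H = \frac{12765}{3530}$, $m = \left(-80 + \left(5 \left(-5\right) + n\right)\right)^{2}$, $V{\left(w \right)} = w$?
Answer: $- \frac{20360953489}{142384379} \approx -143.0$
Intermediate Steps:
$n = - \frac{5}{6}$ ($n = \left(- \frac{1}{6}\right) 5 = - \frac{5}{6} \approx -0.83333$)
$m = \frac{403225}{36}$ ($m = \left(-80 + \left(5 \left(-5\right) - \frac{5}{6}\right)\right)^{2} = \left(-80 - \frac{155}{6}\right)^{2} = \left(- \frac{635}{6}\right)^{2} = \frac{403225}{36} \approx 11201.0$)
$H = \frac{2553}{706}$ ($H = 12765 \cdot \frac{1}{3530} = \frac{2553}{706} \approx 3.6161$)
$\left(b{\left(135,154 \right)} + V{\left(-173 \right)}\right) + \frac{1}{H + m} = \left(30 - 173\right) + \frac{1}{\frac{2553}{706} + \frac{403225}{36}} = -143 + \frac{1}{\frac{142384379}{12708}} = -143 + \frac{12708}{142384379} = - \frac{20360953489}{142384379}$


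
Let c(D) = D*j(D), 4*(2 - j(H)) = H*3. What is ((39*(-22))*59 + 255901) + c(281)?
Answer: 586481/4 ≈ 1.4662e+5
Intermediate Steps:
j(H) = 2 - 3*H/4 (j(H) = 2 - H*3/4 = 2 - 3*H/4)
c(D) = D*(2 - 3*D/4)
((39*(-22))*59 + 255901) + c(281) = ((39*(-22))*59 + 255901) + (1/4)*281*(8 - 3*281) = (-858*59 + 255901) + (1/4)*281*(8 - 843) = (-50622 + 255901) + (1/4)*281*(-835) = 205279 - 234635/4 = 586481/4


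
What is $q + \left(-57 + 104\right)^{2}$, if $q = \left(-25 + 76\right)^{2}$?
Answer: $4810$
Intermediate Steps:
$q = 2601$ ($q = 51^{2} = 2601$)
$q + \left(-57 + 104\right)^{2} = 2601 + \left(-57 + 104\right)^{2} = 2601 + 47^{2} = 2601 + 2209 = 4810$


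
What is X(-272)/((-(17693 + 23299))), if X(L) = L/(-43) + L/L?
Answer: -15/83936 ≈ -0.00017871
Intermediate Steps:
X(L) = 1 - L/43 (X(L) = L*(-1/43) + 1 = -L/43 + 1 = 1 - L/43)
X(-272)/((-(17693 + 23299))) = (1 - 1/43*(-272))/((-(17693 + 23299))) = (1 + 272/43)/((-1*40992)) = (315/43)/(-40992) = (315/43)*(-1/40992) = -15/83936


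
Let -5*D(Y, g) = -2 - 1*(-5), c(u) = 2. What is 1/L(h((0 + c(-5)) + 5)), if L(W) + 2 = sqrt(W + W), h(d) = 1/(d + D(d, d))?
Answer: -32/59 - 4*sqrt(5)/59 ≈ -0.69397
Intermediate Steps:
D(Y, g) = -3/5 (D(Y, g) = -(-2 - 1*(-5))/5 = -(-2 + 5)/5 = -1/5*3 = -3/5)
h(d) = 1/(-3/5 + d) (h(d) = 1/(d - 3/5) = 1/(-3/5 + d))
L(W) = -2 + sqrt(2)*sqrt(W) (L(W) = -2 + sqrt(W + W) = -2 + sqrt(2*W) = -2 + sqrt(2)*sqrt(W))
1/L(h((0 + c(-5)) + 5)) = 1/(-2 + sqrt(2)*sqrt(5/(-3 + 5*((0 + 2) + 5)))) = 1/(-2 + sqrt(2)*sqrt(5/(-3 + 5*(2 + 5)))) = 1/(-2 + sqrt(2)*sqrt(5/(-3 + 5*7))) = 1/(-2 + sqrt(2)*sqrt(5/(-3 + 35))) = 1/(-2 + sqrt(2)*sqrt(5/32)) = 1/(-2 + sqrt(2)*(sqrt(10)/8)) = 1/(-2 + sqrt(5)/4)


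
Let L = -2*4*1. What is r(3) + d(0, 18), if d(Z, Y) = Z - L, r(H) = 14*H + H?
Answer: 53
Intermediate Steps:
r(H) = 15*H
L = -8 (L = -8*1 = -8)
d(Z, Y) = 8 + Z (d(Z, Y) = Z - 1*(-8) = Z + 8 = 8 + Z)
r(3) + d(0, 18) = 15*3 + (8 + 0) = 45 + 8 = 53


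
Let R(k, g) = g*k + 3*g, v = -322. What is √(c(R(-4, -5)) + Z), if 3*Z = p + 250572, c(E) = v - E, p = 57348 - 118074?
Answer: 3*√6995 ≈ 250.91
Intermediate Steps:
p = -60726
R(k, g) = 3*g + g*k
c(E) = -322 - E
Z = 63282 (Z = (-60726 + 250572)/3 = (⅓)*189846 = 63282)
√(c(R(-4, -5)) + Z) = √((-322 - (-5)*(3 - 4)) + 63282) = √((-322 - (-5)*(-1)) + 63282) = √((-322 - 1*5) + 63282) = √((-322 - 5) + 63282) = √(-327 + 63282) = √62955 = 3*√6995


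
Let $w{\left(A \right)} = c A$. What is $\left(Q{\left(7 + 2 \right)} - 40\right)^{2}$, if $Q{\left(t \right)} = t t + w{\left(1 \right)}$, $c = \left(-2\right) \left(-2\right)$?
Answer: $2025$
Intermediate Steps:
$c = 4$
$w{\left(A \right)} = 4 A$
$Q{\left(t \right)} = 4 + t^{2}$ ($Q{\left(t \right)} = t t + 4 \cdot 1 = t^{2} + 4 = 4 + t^{2}$)
$\left(Q{\left(7 + 2 \right)} - 40\right)^{2} = \left(\left(4 + \left(7 + 2\right)^{2}\right) - 40\right)^{2} = \left(\left(4 + 9^{2}\right) - 40\right)^{2} = \left(\left(4 + 81\right) - 40\right)^{2} = \left(85 - 40\right)^{2} = 45^{2} = 2025$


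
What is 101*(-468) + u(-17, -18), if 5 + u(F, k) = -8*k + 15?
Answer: -47114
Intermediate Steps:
u(F, k) = 10 - 8*k (u(F, k) = -5 + (-8*k + 15) = -5 + (15 - 8*k) = 10 - 8*k)
101*(-468) + u(-17, -18) = 101*(-468) + (10 - 8*(-18)) = -47268 + (10 + 144) = -47268 + 154 = -47114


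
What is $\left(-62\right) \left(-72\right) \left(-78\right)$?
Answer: $-348192$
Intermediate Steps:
$\left(-62\right) \left(-72\right) \left(-78\right) = 4464 \left(-78\right) = -348192$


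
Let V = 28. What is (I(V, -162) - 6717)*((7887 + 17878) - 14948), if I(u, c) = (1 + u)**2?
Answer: -63560692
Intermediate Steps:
(I(V, -162) - 6717)*((7887 + 17878) - 14948) = ((1 + 28)**2 - 6717)*((7887 + 17878) - 14948) = (29**2 - 6717)*(25765 - 14948) = (841 - 6717)*10817 = -5876*10817 = -63560692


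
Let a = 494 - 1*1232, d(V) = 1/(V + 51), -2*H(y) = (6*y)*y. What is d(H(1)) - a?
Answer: 35425/48 ≈ 738.02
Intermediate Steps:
H(y) = -3*y² (H(y) = -6*y*y/2 = -3*y²)
d(V) = 1/(51 + V)
a = -738 (a = 494 - 1232 = -738)
d(H(1)) - a = 1/(51 - 3*1²) - 1*(-738) = 1/(51 - 3*1) + 738 = 1/(51 - 3) + 738 = 1/48 + 738 = 35425/48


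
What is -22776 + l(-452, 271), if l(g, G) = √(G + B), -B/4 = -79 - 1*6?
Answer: -22776 + √611 ≈ -22751.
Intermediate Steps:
B = 340 (B = -4*(-79 - 1*6) = -4*(-79 - 6) = -4*(-85) = 340)
l(g, G) = √(340 + G) (l(g, G) = √(G + 340) = √(340 + G))
-22776 + l(-452, 271) = -22776 + √(340 + 271) = -22776 + √611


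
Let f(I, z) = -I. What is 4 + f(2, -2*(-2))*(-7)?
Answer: 18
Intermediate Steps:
4 + f(2, -2*(-2))*(-7) = 4 - 1*2*(-7) = 4 - 2*(-7) = 4 + 14 = 18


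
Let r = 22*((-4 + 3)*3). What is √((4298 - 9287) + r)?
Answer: I*√5055 ≈ 71.099*I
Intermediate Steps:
r = -66 (r = 22*(-1*3) = 22*(-3) = -66)
√((4298 - 9287) + r) = √((4298 - 9287) - 66) = √(-4989 - 66) = √(-5055) = I*√5055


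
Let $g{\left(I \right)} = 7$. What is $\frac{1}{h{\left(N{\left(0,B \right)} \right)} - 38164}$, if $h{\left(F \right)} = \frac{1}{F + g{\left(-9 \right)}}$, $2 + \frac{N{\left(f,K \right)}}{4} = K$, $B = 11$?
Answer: $- \frac{43}{1641051} \approx -2.6203 \cdot 10^{-5}$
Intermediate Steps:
$N{\left(f,K \right)} = -8 + 4 K$
$h{\left(F \right)} = \frac{1}{7 + F}$ ($h{\left(F \right)} = \frac{1}{F + 7} = \frac{1}{7 + F}$)
$\frac{1}{h{\left(N{\left(0,B \right)} \right)} - 38164} = \frac{1}{\frac{1}{7 + \left(-8 + 4 \cdot 11\right)} - 38164} = \frac{1}{\frac{1}{7 + \left(-8 + 44\right)} - 38164} = \frac{1}{\frac{1}{7 + 36} - 38164} = \frac{1}{\frac{1}{43} - 38164} = \frac{1}{- \frac{1641051}{43}} = - \frac{43}{1641051}$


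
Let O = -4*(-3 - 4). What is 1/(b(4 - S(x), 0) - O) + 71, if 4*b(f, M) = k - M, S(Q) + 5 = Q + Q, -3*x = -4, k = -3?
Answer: 8161/115 ≈ 70.965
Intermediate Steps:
x = 4/3 (x = -⅓*(-4) = 4/3 ≈ 1.3333)
S(Q) = -5 + 2*Q (S(Q) = -5 + (Q + Q) = -5 + 2*Q)
O = 28 (O = -4*(-7) = 28)
b(f, M) = -¾ - M/4 (b(f, M) = (-3 - M)/4 = -¾ - M/4)
1/(b(4 - S(x), 0) - O) + 71 = 1/((-¾ - ¼*0) - 1*28) + 71 = 1/((-¾ + 0) - 28) + 71 = 1/(-¾ - 28) + 71 = 1/(-115/4) + 71 = -4/115 + 71 = 8161/115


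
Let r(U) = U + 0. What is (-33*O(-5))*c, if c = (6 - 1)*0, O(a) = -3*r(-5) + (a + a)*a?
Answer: 0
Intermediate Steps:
r(U) = U
O(a) = 15 + 2*a² (O(a) = -3*(-5) + (a + a)*a = 15 + (2*a)*a = 15 + 2*a²)
c = 0 (c = 5*0 = 0)
(-33*O(-5))*c = -33*(15 + 2*(-5)²)*0 = -33*(15 + 2*25)*0 = -33*(15 + 50)*0 = -33*65*0 = -2145*0 = 0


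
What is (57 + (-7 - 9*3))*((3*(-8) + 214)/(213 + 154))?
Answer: 4370/367 ≈ 11.907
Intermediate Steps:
(57 + (-7 - 9*3))*((3*(-8) + 214)/(213 + 154)) = (57 + (-7 - 27))*((-24 + 214)/367) = (57 - 34)*(190*(1/367)) = 23*(190/367) = 4370/367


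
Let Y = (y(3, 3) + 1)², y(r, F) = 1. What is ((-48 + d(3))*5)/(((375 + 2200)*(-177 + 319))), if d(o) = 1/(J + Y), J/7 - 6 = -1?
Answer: -1871/2852070 ≈ -0.00065601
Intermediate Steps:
J = 35 (J = 42 + 7*(-1) = 42 - 7 = 35)
Y = 4 (Y = (1 + 1)² = 2² = 4)
d(o) = 1/39 (d(o) = 1/(35 + 4) = 1/39)
((-48 + d(3))*5)/(((375 + 2200)*(-177 + 319))) = ((-48 + 1/39)*5)/(((375 + 2200)*(-177 + 319))) = (-1871/39*5)/((2575*142)) = -9355/39/365650 = -9355/39*1/365650 = -1871/2852070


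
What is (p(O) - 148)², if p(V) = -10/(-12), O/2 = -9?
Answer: 779689/36 ≈ 21658.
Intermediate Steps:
O = -18 (O = 2*(-9) = -18)
p(V) = ⅚ (p(V) = -10*(-1/12) = ⅚)
(p(O) - 148)² = (⅚ - 148)² = (-883/6)² = 779689/36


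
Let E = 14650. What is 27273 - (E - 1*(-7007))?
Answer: 5616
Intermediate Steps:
27273 - (E - 1*(-7007)) = 27273 - (14650 - 1*(-7007)) = 27273 - (14650 + 7007) = 27273 - 1*21657 = 27273 - 21657 = 5616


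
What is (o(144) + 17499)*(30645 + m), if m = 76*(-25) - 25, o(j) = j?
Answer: 506706960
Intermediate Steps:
m = -1925 (m = -1900 - 25 = -1925)
(o(144) + 17499)*(30645 + m) = (144 + 17499)*(30645 - 1925) = 17643*28720 = 506706960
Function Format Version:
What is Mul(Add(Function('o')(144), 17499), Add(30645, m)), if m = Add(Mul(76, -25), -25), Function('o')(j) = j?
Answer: 506706960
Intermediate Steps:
m = -1925 (m = Add(-1900, -25) = -1925)
Mul(Add(Function('o')(144), 17499), Add(30645, m)) = Mul(Add(144, 17499), Add(30645, -1925)) = Mul(17643, 28720) = 506706960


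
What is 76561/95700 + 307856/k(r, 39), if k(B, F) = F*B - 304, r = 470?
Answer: 15420953893/862544100 ≈ 17.878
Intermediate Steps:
k(B, F) = -304 + B*F (k(B, F) = B*F - 304 = -304 + B*F)
76561/95700 + 307856/k(r, 39) = 76561/95700 + 307856/(-304 + 470*39) = 76561*(1/95700) + 307856/(-304 + 18330) = 76561/95700 + 307856/18026 = 76561/95700 + 307856*(1/18026) = 76561/95700 + 153928/9013 = 15420953893/862544100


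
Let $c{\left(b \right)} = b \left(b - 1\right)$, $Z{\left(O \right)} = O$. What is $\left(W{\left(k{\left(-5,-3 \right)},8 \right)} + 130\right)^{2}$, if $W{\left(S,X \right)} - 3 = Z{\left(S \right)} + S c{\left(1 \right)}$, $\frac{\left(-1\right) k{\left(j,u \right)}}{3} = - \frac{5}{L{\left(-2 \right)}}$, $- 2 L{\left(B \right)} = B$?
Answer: $21904$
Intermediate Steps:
$L{\left(B \right)} = - \frac{B}{2}$
$c{\left(b \right)} = b \left(-1 + b\right)$
$k{\left(j,u \right)} = 15$ ($k{\left(j,u \right)} = - 3 \left(- \frac{5}{\left(- \frac{1}{2}\right) \left(-2\right)}\right) = - 3 \left(- \frac{5}{1}\right) = - 3 \left(\left(-5\right) 1\right) = \left(-3\right) \left(-5\right) = 15$)
$W{\left(S,X \right)} = 3 + S$ ($W{\left(S,X \right)} = 3 + \left(S + S 1 \left(-1 + 1\right)\right) = 3 + \left(S + S 1 \cdot 0\right) = 3 + \left(S + S 0\right) = 3 + \left(S + 0\right) = 3 + S$)
$\left(W{\left(k{\left(-5,-3 \right)},8 \right)} + 130\right)^{2} = \left(\left(3 + 15\right) + 130\right)^{2} = \left(18 + 130\right)^{2} = 148^{2} = 21904$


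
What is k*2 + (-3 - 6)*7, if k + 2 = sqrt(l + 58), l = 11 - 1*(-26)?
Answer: -67 + 2*sqrt(95) ≈ -47.506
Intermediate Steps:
l = 37 (l = 11 + 26 = 37)
k = -2 + sqrt(95) (k = -2 + sqrt(37 + 58) = -2 + sqrt(95) ≈ 7.7468)
k*2 + (-3 - 6)*7 = (-2 + sqrt(95))*2 + (-3 - 6)*7 = (-4 + 2*sqrt(95)) - 9*7 = (-4 + 2*sqrt(95)) - 63 = -67 + 2*sqrt(95)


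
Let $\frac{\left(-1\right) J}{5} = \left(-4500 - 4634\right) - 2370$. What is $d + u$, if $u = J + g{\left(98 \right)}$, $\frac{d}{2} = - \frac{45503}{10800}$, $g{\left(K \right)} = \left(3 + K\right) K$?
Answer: $\frac{364011697}{5400} \approx 67410.0$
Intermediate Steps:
$g{\left(K \right)} = K \left(3 + K\right)$
$J = 57520$ ($J = - 5 \left(\left(-4500 - 4634\right) - 2370\right) = - 5 \left(-9134 - 2370\right) = \left(-5\right) \left(-11504\right) = 57520$)
$d = - \frac{45503}{5400}$ ($d = 2 \left(- \frac{45503}{10800}\right) = - \frac{45503}{5400} \approx -8.4265$)
$u = 67418$ ($u = 57520 + 98 \left(3 + 98\right) = 57520 + 98 \cdot 101 = 57520 + 9898 = 67418$)
$d + u = - \frac{45503}{5400} + 67418 = \frac{364011697}{5400}$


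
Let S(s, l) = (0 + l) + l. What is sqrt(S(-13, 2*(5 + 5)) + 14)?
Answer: 3*sqrt(6) ≈ 7.3485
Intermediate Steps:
S(s, l) = 2*l (S(s, l) = l + l = 2*l)
sqrt(S(-13, 2*(5 + 5)) + 14) = sqrt(2*(2*(5 + 5)) + 14) = sqrt(2*(2*10) + 14) = sqrt(2*20 + 14) = sqrt(40 + 14) = sqrt(54) = 3*sqrt(6)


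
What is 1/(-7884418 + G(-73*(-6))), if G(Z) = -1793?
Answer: -1/7886211 ≈ -1.2680e-7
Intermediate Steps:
1/(-7884418 + G(-73*(-6))) = 1/(-7884418 - 1793) = 1/(-7886211) = -1/7886211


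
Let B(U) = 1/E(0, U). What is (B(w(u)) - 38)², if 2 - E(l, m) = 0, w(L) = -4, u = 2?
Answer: 5625/4 ≈ 1406.3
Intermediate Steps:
E(l, m) = 2 (E(l, m) = 2 - 1*0 = 2 + 0 = 2)
B(U) = ½ (B(U) = 1/2 = ½)
(B(w(u)) - 38)² = (½ - 38)² = (-75/2)² = 5625/4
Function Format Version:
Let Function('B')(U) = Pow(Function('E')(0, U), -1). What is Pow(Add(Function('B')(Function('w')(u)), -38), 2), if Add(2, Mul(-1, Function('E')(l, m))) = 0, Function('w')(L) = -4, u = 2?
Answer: Rational(5625, 4) ≈ 1406.3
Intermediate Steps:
Function('E')(l, m) = 2 (Function('E')(l, m) = Add(2, Mul(-1, 0)) = Add(2, 0) = 2)
Function('B')(U) = Rational(1, 2) (Function('B')(U) = Pow(2, -1) = Rational(1, 2))
Pow(Add(Function('B')(Function('w')(u)), -38), 2) = Pow(Add(Rational(1, 2), -38), 2) = Pow(Rational(-75, 2), 2) = Rational(5625, 4)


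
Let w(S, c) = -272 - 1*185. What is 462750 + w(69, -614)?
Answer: 462293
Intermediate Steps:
w(S, c) = -457 (w(S, c) = -272 - 185 = -457)
462750 + w(69, -614) = 462750 - 457 = 462293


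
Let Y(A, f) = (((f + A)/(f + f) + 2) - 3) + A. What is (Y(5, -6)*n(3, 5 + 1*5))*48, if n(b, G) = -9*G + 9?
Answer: -15876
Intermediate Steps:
n(b, G) = 9 - 9*G
Y(A, f) = -1 + A + (A + f)/(2*f) (Y(A, f) = (((A + f)/((2*f)) + 2) - 3) + A = (((A + f)*(1/(2*f)) + 2) - 3) + A = (((A + f)/(2*f) + 2) - 3) + A = ((2 + (A + f)/(2*f)) - 3) + A = (-1 + (A + f)/(2*f)) + A = -1 + A + (A + f)/(2*f))
(Y(5, -6)*n(3, 5 + 1*5))*48 = ((-½ + 5 + (½)*5/(-6))*(9 - 9*(5 + 1*5)))*48 = ((-½ + 5 + (½)*5*(-⅙))*(9 - 9*(5 + 5)))*48 = ((-½ + 5 - 5/12)*(9 - 9*10))*48 = (49*(9 - 90)/12)*48 = ((49/12)*(-81))*48 = -1323/4*48 = -15876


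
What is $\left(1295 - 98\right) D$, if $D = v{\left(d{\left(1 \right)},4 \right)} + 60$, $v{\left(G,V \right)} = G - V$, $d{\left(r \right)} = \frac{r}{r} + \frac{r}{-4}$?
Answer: $\frac{271719}{4} \approx 67930.0$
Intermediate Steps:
$d{\left(r \right)} = 1 - \frac{r}{4}$ ($d{\left(r \right)} = 1 + r \left(- \frac{1}{4}\right) = 1 - \frac{r}{4}$)
$D = \frac{227}{4}$ ($D = \left(\left(1 - \frac{1}{4}\right) - 4\right) + 60 = \left(\frac{3}{4} - 4\right) + 60 = - \frac{13}{4} + 60 = \frac{227}{4} \approx 56.75$)
$\left(1295 - 98\right) D = \left(1295 - 98\right) \frac{227}{4} = 1197 \cdot \frac{227}{4} = \frac{271719}{4}$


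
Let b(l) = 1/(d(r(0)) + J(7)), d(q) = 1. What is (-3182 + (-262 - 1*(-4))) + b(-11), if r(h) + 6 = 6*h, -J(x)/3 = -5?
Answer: -55039/16 ≈ -3439.9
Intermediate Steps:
J(x) = 15 (J(x) = -3*(-5) = 15)
r(h) = -6 + 6*h
b(l) = 1/16 (b(l) = 1/(1 + 15) = 1/16)
(-3182 + (-262 - 1*(-4))) + b(-11) = (-3182 + (-262 - 1*(-4))) + 1/16 = (-3182 + (-262 + 4)) + 1/16 = (-3182 - 258) + 1/16 = -3440 + 1/16 = -55039/16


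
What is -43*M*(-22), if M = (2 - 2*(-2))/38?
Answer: 2838/19 ≈ 149.37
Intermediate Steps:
M = 3/19 (M = (2 + 4)*(1/38) = 6*(1/38) = 3/19 ≈ 0.15789)
-43*M*(-22) = -43*3/19*(-22) = -129/19*(-22) = 2838/19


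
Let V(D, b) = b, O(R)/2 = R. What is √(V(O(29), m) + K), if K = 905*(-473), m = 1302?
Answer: I*√426763 ≈ 653.27*I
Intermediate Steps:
O(R) = 2*R
K = -428065
√(V(O(29), m) + K) = √(1302 - 428065) = √(-426763) = I*√426763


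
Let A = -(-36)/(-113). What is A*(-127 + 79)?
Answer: 1728/113 ≈ 15.292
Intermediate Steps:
A = -36/113 (A = -(-36)*(-1)/113 = -1*36/113 = -36/113 ≈ -0.31858)
A*(-127 + 79) = -36*(-127 + 79)/113 = -36/113*(-48) = 1728/113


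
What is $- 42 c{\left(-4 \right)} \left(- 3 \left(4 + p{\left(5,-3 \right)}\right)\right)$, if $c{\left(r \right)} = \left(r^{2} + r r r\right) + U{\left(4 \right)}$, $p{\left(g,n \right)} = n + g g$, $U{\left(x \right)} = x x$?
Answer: $-104832$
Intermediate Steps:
$U{\left(x \right)} = x^{2}$
$p{\left(g,n \right)} = n + g^{2}$
$c{\left(r \right)} = 16 + r^{2} + r^{3}$ ($c{\left(r \right)} = \left(r^{2} + r r r\right) + 4^{2} = \left(r^{2} + r^{2} r\right) + 16 = \left(r^{2} + r^{3}\right) + 16 = 16 + r^{2} + r^{3}$)
$- 42 c{\left(-4 \right)} \left(- 3 \left(4 + p{\left(5,-3 \right)}\right)\right) = - 42 \left(16 + \left(-4\right)^{2} + \left(-4\right)^{3}\right) \left(- 3 \left(4 - \left(3 - 5^{2}\right)\right)\right) = - 42 \left(16 + 16 - 64\right) \left(- 3 \left(4 + \left(-3 + 25\right)\right)\right) = \left(-42\right) \left(-32\right) \left(- 3 \left(4 + 22\right)\right) = 1344 \left(\left(-3\right) 26\right) = 1344 \left(-78\right) = -104832$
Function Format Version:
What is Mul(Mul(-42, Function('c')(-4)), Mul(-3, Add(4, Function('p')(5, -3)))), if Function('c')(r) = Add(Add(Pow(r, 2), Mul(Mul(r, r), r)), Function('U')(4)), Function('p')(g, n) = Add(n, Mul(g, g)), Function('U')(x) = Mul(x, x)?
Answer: -104832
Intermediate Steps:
Function('U')(x) = Pow(x, 2)
Function('p')(g, n) = Add(n, Pow(g, 2))
Function('c')(r) = Add(16, Pow(r, 2), Pow(r, 3)) (Function('c')(r) = Add(Add(Pow(r, 2), Mul(Mul(r, r), r)), Pow(4, 2)) = Add(Add(Pow(r, 2), Mul(Pow(r, 2), r)), 16) = Add(Add(Pow(r, 2), Pow(r, 3)), 16) = Add(16, Pow(r, 2), Pow(r, 3)))
Mul(Mul(-42, Function('c')(-4)), Mul(-3, Add(4, Function('p')(5, -3)))) = Mul(Mul(-42, Add(16, Pow(-4, 2), Pow(-4, 3))), Mul(-3, Add(4, Add(-3, Pow(5, 2))))) = Mul(Mul(-42, Add(16, 16, -64)), Mul(-3, Add(4, Add(-3, 25)))) = Mul(Mul(-42, -32), Mul(-3, Add(4, 22))) = Mul(1344, Mul(-3, 26)) = Mul(1344, -78) = -104832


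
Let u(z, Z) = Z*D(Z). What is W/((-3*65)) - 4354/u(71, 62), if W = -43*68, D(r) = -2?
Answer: 605803/12090 ≈ 50.108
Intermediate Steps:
u(z, Z) = -2*Z (u(z, Z) = Z*(-2) = -2*Z)
W = -2924
W/((-3*65)) - 4354/u(71, 62) = -2924/((-3*65)) - 4354/((-2*62)) = -2924/(-195) - 4354/(-124) = -2924*(-1/195) - 4354*(-1/124) = 2924/195 + 2177/62 = 605803/12090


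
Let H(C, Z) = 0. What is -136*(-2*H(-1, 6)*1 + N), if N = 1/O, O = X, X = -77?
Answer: 136/77 ≈ 1.7662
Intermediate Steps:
O = -77
N = -1/77 (N = 1/(-77) = -1/77 ≈ -0.012987)
-136*(-2*H(-1, 6)*1 + N) = -136*(-2*0*1 - 1/77) = -136*(0*1 - 1/77) = -136*(0 - 1/77) = -136*(-1/77) = 136/77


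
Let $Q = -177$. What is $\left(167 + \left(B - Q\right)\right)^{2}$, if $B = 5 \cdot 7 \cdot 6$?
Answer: $306916$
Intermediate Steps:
$B = 210$ ($B = 35 \cdot 6 = 210$)
$\left(167 + \left(B - Q\right)\right)^{2} = \left(167 + \left(210 - -177\right)\right)^{2} = \left(167 + \left(210 + 177\right)\right)^{2} = \left(167 + 387\right)^{2} = 554^{2} = 306916$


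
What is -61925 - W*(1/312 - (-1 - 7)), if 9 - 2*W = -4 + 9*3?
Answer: -19303121/312 ≈ -61869.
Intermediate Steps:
W = -7 (W = 9/2 - (-4 + 9*3)/2 = 9/2 - (-4 + 27)/2 = 9/2 - ½*23 = 9/2 - 23/2 = -7)
-61925 - W*(1/312 - (-1 - 7)) = -61925 - (-7)*(1/312 - (-1 - 7)) = -61925 - (-7)*(1/312 - 1*(-8)) = -61925 - (-7)*(1/312 + 8) = -61925 - (-7)*2497/312 = -61925 - 1*(-17479/312) = -61925 + 17479/312 = -19303121/312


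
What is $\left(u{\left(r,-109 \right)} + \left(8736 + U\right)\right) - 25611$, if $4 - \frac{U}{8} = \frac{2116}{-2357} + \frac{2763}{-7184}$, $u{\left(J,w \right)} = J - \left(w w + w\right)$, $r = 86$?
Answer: $- \frac{60362368259}{2116586} \approx -28519.0$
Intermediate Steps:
$u{\left(J,w \right)} = J - w - w^{2}$ ($u{\left(J,w \right)} = J - \left(w^{2} + w\right) = J - \left(w + w^{2}\right) = J - w - w^{2}$)
$U = \frac{89444487}{2116586}$ ($U = 32 - 8 \left(\frac{2116}{-2357} + \frac{2763}{-7184}\right) = 32 - 8 \left(2116 \left(- \frac{1}{2357}\right) + 2763 \left(- \frac{1}{7184}\right)\right) = 32 - 8 \left(- \frac{2116}{2357} - \frac{2763}{7184}\right) = 32 - - \frac{21713735}{2116586} = 32 + \frac{21713735}{2116586} = \frac{89444487}{2116586} \approx 42.259$)
$\left(u{\left(r,-109 \right)} + \left(8736 + U\right)\right) - 25611 = \left(\left(86 - -109 - \left(-109\right)^{2}\right) + \left(8736 + \frac{89444487}{2116586}\right)\right) - 25611 = \left(\left(86 + 109 - 11881\right) + \frac{18579939783}{2116586}\right) - 25611 = \left(-11686 + \frac{18579939783}{2116586}\right) - 25611 = - \frac{6154484213}{2116586} - 25611 = - \frac{60362368259}{2116586}$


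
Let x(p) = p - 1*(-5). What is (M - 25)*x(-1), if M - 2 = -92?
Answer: -460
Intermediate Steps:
M = -90 (M = 2 - 92 = -90)
x(p) = 5 + p (x(p) = p + 5 = 5 + p)
(M - 25)*x(-1) = (-90 - 25)*(5 - 1) = -115*4 = -460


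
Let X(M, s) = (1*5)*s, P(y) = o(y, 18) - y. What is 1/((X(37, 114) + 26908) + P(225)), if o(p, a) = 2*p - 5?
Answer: 1/27698 ≈ 3.6104e-5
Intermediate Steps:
o(p, a) = -5 + 2*p
P(y) = -5 + y (P(y) = (-5 + 2*y) - y = -5 + y)
X(M, s) = 5*s
1/((X(37, 114) + 26908) + P(225)) = 1/((5*114 + 26908) + (-5 + 225)) = 1/((570 + 26908) + 220) = 1/(27478 + 220) = 1/27698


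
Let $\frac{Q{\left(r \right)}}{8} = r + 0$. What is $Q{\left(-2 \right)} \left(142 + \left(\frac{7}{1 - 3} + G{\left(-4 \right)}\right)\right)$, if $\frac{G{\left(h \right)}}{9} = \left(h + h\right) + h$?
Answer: $-488$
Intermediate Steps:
$G{\left(h \right)} = 27 h$ ($G{\left(h \right)} = 9 \left(\left(h + h\right) + h\right) = 9 \left(2 h + h\right) = 9 \cdot 3 h = 27 h$)
$Q{\left(r \right)} = 8 r$ ($Q{\left(r \right)} = 8 \left(r + 0\right) = 8 r$)
$Q{\left(-2 \right)} \left(142 + \left(\frac{7}{1 - 3} + G{\left(-4 \right)}\right)\right) = 8 \left(-2\right) \left(142 + \left(\frac{7}{1 - 3} + 27 \left(-4\right)\right)\right) = - 16 \left(142 - \left(108 - \frac{7}{-2}\right)\right) = - 16 \left(142 + \left(7 \left(- \frac{1}{2}\right) - 108\right)\right) = - 16 \left(142 - \frac{223}{2}\right) = \left(-16\right) \frac{61}{2} = -488$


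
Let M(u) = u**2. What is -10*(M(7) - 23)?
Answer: -260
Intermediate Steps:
-10*(M(7) - 23) = -10*(7**2 - 23) = -10*(49 - 23) = -10*26 = -260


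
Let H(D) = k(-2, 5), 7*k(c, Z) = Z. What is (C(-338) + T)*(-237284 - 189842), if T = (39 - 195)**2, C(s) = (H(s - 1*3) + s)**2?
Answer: -412895687130/7 ≈ -5.8985e+10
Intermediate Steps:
k(c, Z) = Z/7
H(D) = 5/7 (H(D) = (1/7)*5 = 5/7)
C(s) = (5/7 + s)**2
T = 24336 (T = (-156)**2 = 24336)
(C(-338) + T)*(-237284 - 189842) = ((5 + 7*(-338))**2/49 + 24336)*(-237284 - 189842) = ((5 - 2366)**2/49 + 24336)*(-427126) = ((1/49)*(-2361)**2 + 24336)*(-427126) = ((1/49)*5574321 + 24336)*(-427126) = (5574321/49 + 24336)*(-427126) = (6766785/49)*(-427126) = -412895687130/7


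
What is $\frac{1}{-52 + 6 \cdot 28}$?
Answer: $\frac{1}{116} \approx 0.0086207$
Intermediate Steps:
$\frac{1}{-52 + 6 \cdot 28} = \frac{1}{-52 + 168} = \frac{1}{116}$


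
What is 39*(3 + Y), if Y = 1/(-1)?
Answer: 78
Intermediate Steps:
Y = -1
39*(3 + Y) = 39*(3 - 1) = 39*2 = 78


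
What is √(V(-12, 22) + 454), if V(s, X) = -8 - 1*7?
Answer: √439 ≈ 20.952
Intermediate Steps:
V(s, X) = -15 (V(s, X) = -8 - 7 = -15)
√(V(-12, 22) + 454) = √(-15 + 454) = √439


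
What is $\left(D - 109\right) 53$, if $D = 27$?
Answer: $-4346$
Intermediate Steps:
$\left(D - 109\right) 53 = \left(27 - 109\right) 53 = \left(-82\right) 53 = -4346$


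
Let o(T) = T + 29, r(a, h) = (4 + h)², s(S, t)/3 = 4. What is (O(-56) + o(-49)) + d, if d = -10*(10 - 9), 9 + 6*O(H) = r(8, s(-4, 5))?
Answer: 67/6 ≈ 11.167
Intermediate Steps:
s(S, t) = 12 (s(S, t) = 3*4 = 12)
O(H) = 247/6 (O(H) = -3/2 + (4 + 12)²/6 = -3/2 + (⅙)*16² = -3/2 + (⅙)*256 = -3/2 + 128/3 = 247/6)
o(T) = 29 + T
d = -10 (d = -10*1 = -10)
(O(-56) + o(-49)) + d = (247/6 + (29 - 49)) - 10 = (247/6 - 20) - 10 = 127/6 - 10 = 67/6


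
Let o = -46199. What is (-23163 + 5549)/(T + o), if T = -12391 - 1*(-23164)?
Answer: 8807/17713 ≈ 0.49721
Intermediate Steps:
T = 10773 (T = -12391 + 23164 = 10773)
(-23163 + 5549)/(T + o) = (-23163 + 5549)/(10773 - 46199) = -17614/(-35426) = -17614*(-1/35426) = 8807/17713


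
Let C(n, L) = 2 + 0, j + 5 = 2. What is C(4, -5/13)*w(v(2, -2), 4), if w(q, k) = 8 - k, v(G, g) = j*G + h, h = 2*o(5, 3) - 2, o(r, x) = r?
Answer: 8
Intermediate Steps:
j = -3 (j = -5 + 2 = -3)
h = 8 (h = 2*5 - 2 = 10 - 2 = 8)
v(G, g) = 8 - 3*G (v(G, g) = -3*G + 8 = 8 - 3*G)
C(n, L) = 2
C(4, -5/13)*w(v(2, -2), 4) = 2*(8 - 1*4) = 2*(8 - 4) = 2*4 = 8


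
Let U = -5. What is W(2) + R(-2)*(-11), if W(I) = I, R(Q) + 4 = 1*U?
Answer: 101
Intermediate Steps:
R(Q) = -9 (R(Q) = -4 + 1*(-5) = -4 - 5 = -9)
W(2) + R(-2)*(-11) = 2 - 9*(-11) = 2 + 99 = 101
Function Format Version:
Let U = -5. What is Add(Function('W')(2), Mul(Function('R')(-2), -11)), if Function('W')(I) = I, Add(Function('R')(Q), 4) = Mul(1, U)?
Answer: 101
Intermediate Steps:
Function('R')(Q) = -9 (Function('R')(Q) = Add(-4, Mul(1, -5)) = Add(-4, -5) = -9)
Add(Function('W')(2), Mul(Function('R')(-2), -11)) = Add(2, Mul(-9, -11)) = Add(2, 99) = 101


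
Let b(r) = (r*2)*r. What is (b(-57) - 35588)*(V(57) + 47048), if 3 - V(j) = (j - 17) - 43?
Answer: -1368800860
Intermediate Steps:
V(j) = 63 - j (V(j) = 3 - ((j - 17) - 43) = 3 - ((-17 + j) - 43) = 3 - (-60 + j) = 3 + (60 - j) = 63 - j)
b(r) = 2*r**2 (b(r) = (2*r)*r = 2*r**2)
(b(-57) - 35588)*(V(57) + 47048) = (2*(-57)**2 - 35588)*((63 - 1*57) + 47048) = (2*3249 - 35588)*((63 - 57) + 47048) = (6498 - 35588)*(6 + 47048) = -29090*47054 = -1368800860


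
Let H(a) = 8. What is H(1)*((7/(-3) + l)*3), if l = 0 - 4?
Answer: -152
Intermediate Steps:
l = -4
H(1)*((7/(-3) + l)*3) = 8*((7/(-3) - 4)*3) = 8*((7*(-⅓) - 4)*3) = 8*((-7/3 - 4)*3) = 8*(-19/3*3) = 8*(-19) = -152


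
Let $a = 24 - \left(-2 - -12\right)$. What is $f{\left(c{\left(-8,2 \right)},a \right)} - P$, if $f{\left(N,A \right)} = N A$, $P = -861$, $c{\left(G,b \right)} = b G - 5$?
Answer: $567$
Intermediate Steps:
$c{\left(G,b \right)} = -5 + G b$ ($c{\left(G,b \right)} = G b - 5 = -5 + G b$)
$a = 14$ ($a = 24 - \left(-2 + 12\right) = 24 - 10 = 14$)
$f{\left(N,A \right)} = A N$
$f{\left(c{\left(-8,2 \right)},a \right)} - P = 14 \left(-5 - 16\right) - -861 = 14 \left(-5 - 16\right) + 861 = 14 \left(-21\right) + 861 = -294 + 861 = 567$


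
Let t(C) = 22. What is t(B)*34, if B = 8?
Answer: 748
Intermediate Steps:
t(B)*34 = 22*34 = 748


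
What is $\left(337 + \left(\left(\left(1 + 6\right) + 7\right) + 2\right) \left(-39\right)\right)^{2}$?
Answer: $82369$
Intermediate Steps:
$\left(337 + \left(\left(\left(1 + 6\right) + 7\right) + 2\right) \left(-39\right)\right)^{2} = \left(337 + \left(\left(7 + 7\right) + 2\right) \left(-39\right)\right)^{2} = \left(337 + \left(14 + 2\right) \left(-39\right)\right)^{2} = \left(337 + 16 \left(-39\right)\right)^{2} = \left(337 - 624\right)^{2} = \left(-287\right)^{2} = 82369$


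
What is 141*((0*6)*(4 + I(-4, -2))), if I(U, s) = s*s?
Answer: 0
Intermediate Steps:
I(U, s) = s**2
141*((0*6)*(4 + I(-4, -2))) = 141*((0*6)*(4 + (-2)**2)) = 141*(0*(4 + 4)) = 141*(0*8) = 141*0 = 0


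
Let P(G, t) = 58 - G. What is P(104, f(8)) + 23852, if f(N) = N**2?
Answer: 23806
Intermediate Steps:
P(104, f(8)) + 23852 = (58 - 1*104) + 23852 = (58 - 104) + 23852 = -46 + 23852 = 23806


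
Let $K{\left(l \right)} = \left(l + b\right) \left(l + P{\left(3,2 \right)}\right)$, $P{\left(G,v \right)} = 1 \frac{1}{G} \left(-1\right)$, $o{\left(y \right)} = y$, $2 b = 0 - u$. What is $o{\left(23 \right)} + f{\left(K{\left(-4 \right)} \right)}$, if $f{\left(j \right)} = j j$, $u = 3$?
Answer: $\frac{21277}{36} \approx 591.03$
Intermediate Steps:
$b = - \frac{3}{2}$ ($b = \frac{0 - 3}{2} = \frac{1}{2} \left(-3\right) = - \frac{3}{2} \approx -1.5$)
$P{\left(G,v \right)} = - \frac{1}{G}$ ($P{\left(G,v \right)} = \frac{1}{G} \left(-1\right) = - \frac{1}{G}$)
$K{\left(l \right)} = \left(- \frac{3}{2} + l\right) \left(- \frac{1}{3} + l\right)$ ($K{\left(l \right)} = \left(l - \frac{3}{2}\right) \left(l - \frac{1}{3}\right) = \left(- \frac{3}{2} + l\right) \left(l - \frac{1}{3}\right) = \left(- \frac{3}{2} + l\right) \left(- \frac{1}{3} + l\right)$)
$f{\left(j \right)} = j^{2}$
$o{\left(23 \right)} + f{\left(K{\left(-4 \right)} \right)} = 23 + \left(\frac{1}{2} + \left(-4\right)^{2} - - \frac{22}{3}\right)^{2} = 23 + \left(\frac{1}{2} + 16 + \frac{22}{3}\right)^{2} = 23 + \left(\frac{143}{6}\right)^{2} = 23 + \frac{20449}{36} = \frac{21277}{36}$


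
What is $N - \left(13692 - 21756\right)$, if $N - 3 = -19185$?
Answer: $-11118$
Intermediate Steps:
$N = -19182$ ($N = 3 - 19185 = -19182$)
$N - \left(13692 - 21756\right) = -19182 - \left(13692 - 21756\right) = -19182 - -8064 = -19182 + 8064 = -11118$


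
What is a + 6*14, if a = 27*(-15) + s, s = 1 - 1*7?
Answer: -327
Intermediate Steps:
s = -6 (s = 1 - 7 = -6)
a = -411 (a = 27*(-15) - 6 = -405 - 6 = -411)
a + 6*14 = -411 + 6*14 = -411 + 84 = -327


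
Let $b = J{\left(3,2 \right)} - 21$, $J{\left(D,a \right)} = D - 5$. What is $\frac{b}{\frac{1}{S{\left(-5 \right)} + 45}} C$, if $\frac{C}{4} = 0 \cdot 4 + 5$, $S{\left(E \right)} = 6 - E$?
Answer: $-25760$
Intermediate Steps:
$J{\left(D,a \right)} = -5 + D$
$C = 20$ ($C = 4 \left(0 \cdot 4 + 5\right) = 4 \left(0 + 5\right) = 4 \cdot 5 = 20$)
$b = -23$ ($b = \left(-5 + 3\right) - 21 = -2 - 21 = -23$)
$\frac{b}{\frac{1}{S{\left(-5 \right)} + 45}} C = - \frac{23}{\frac{1}{\left(6 - -5\right) + 45}} \cdot 20 = - \frac{23}{\frac{1}{\left(6 + 5\right) + 45}} \cdot 20 = - \frac{23}{\frac{1}{11 + 45}} \cdot 20 = - \frac{23}{\frac{1}{56}} \cdot 20 = - 23 \frac{1}{\frac{1}{56}} \cdot 20 = \left(-23\right) 56 \cdot 20 = \left(-1288\right) 20 = -25760$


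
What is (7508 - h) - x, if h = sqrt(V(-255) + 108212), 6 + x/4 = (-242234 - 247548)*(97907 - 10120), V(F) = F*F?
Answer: 171985977268 - sqrt(173237) ≈ 1.7199e+11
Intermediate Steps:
V(F) = F**2
x = -171985969760 (x = -24 + 4*((-242234 - 247548)*(97907 - 10120)) = -24 + 4*(-489782*87787) = -24 + 4*(-42996492434) = -24 - 171985969736 = -171985969760)
h = sqrt(173237) (h = sqrt((-255)**2 + 108212) = sqrt(65025 + 108212) = sqrt(173237) ≈ 416.22)
(7508 - h) - x = (7508 - sqrt(173237)) - 1*(-171985969760) = (7508 - sqrt(173237)) + 171985969760 = 171985977268 - sqrt(173237)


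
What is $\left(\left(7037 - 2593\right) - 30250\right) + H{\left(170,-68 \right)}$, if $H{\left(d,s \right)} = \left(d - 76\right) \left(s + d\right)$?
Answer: $-16218$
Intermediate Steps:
$H{\left(d,s \right)} = \left(-76 + d\right) \left(d + s\right)$
$\left(\left(7037 - 2593\right) - 30250\right) + H{\left(170,-68 \right)} = \left(\left(7037 - 2593\right) - 30250\right) + \left(170^{2} - 12920 - -5168 + 170 \left(-68\right)\right) = \left(4444 - 30250\right) + \left(28900 - 12920 + 5168 - 11560\right) = -25806 + 9588 = -16218$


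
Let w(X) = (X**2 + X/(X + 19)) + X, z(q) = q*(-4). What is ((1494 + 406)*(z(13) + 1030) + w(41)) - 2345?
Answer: 111454661/60 ≈ 1.8576e+6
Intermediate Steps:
z(q) = -4*q
w(X) = X + X**2 + X/(19 + X) (w(X) = (X**2 + X/(19 + X)) + X = X + X**2 + X/(19 + X))
((1494 + 406)*(z(13) + 1030) + w(41)) - 2345 = ((1494 + 406)*(-4*13 + 1030) + 41*(20 + 41**2 + 20*41)/(19 + 41)) - 2345 = (1900*(-52 + 1030) + 41*(20 + 1681 + 820)/60) - 2345 = (1900*978 + 41*(1/60)*2521) - 2345 = (1858200 + 103361/60) - 2345 = 111595361/60 - 2345 = 111454661/60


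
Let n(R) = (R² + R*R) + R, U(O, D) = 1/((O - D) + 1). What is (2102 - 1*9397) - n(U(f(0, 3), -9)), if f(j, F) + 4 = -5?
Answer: -7298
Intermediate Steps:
f(j, F) = -9 (f(j, F) = -4 - 5 = -9)
U(O, D) = 1/(1 + O - D)
n(R) = R + 2*R² (n(R) = (R² + R²) + R = 2*R² + R = R + 2*R²)
(2102 - 1*9397) - n(U(f(0, 3), -9)) = (2102 - 1*9397) - (1 + 2/(1 - 9 - 1*(-9)))/(1 - 9 - 1*(-9)) = (2102 - 9397) - (1 + 2/(1 - 9 + 9))/(1 - 9 + 9) = -7295 - (1 + 2/1)/1 = -7295 - (1 + 2*1) = -7295 - (1 + 2) = -7295 - 3 = -7298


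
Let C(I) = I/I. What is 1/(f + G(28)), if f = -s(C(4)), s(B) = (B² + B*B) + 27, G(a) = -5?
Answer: -1/34 ≈ -0.029412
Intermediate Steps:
C(I) = 1
s(B) = 27 + 2*B² (s(B) = (B² + B²) + 27 = 2*B² + 27 = 27 + 2*B²)
f = -29 (f = -(27 + 2*1²) = -(27 + 2*1) = -(27 + 2) = -1*29 = -29)
1/(f + G(28)) = 1/(-29 - 5) = 1/(-34) = -1/34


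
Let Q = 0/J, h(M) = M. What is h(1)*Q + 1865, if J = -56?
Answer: 1865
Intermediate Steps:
Q = 0 (Q = 0/(-56) = 0*(-1/56) = 0)
h(1)*Q + 1865 = 1*0 + 1865 = 0 + 1865 = 1865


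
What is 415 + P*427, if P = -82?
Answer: -34599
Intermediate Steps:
415 + P*427 = 415 - 82*427 = 415 - 35014 = -34599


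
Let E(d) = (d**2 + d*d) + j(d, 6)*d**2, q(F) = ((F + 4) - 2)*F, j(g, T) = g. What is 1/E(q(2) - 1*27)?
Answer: -1/6137 ≈ -0.00016295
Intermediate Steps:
q(F) = F*(2 + F) (q(F) = ((4 + F) - 2)*F = (2 + F)*F = F*(2 + F))
E(d) = d**3 + 2*d**2 (E(d) = (d**2 + d*d) + d*d**2 = (d**2 + d**2) + d**3 = 2*d**2 + d**3 = d**3 + 2*d**2)
1/E(q(2) - 1*27) = 1/((2*(2 + 2) - 1*27)**2*(2 + (2*(2 + 2) - 1*27))) = 1/((2*4 - 27)**2*(2 + (2*4 - 27))) = 1/((8 - 27)**2*(2 + (8 - 27))) = 1/((-19)**2*(2 - 19)) = 1/(361*(-17)) = 1/(-6137) = -1/6137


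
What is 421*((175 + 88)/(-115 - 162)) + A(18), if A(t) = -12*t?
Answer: -170555/277 ≈ -615.72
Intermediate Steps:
421*((175 + 88)/(-115 - 162)) + A(18) = 421*((175 + 88)/(-115 - 162)) - 12*18 = 421*(263/(-277)) - 216 = 421*(263*(-1/277)) - 216 = 421*(-263/277) - 216 = -110723/277 - 216 = -170555/277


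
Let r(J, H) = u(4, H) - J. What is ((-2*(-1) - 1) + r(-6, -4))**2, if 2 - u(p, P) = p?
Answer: 25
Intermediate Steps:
u(p, P) = 2 - p
r(J, H) = -2 - J (r(J, H) = (2 - 1*4) - J = (2 - 4) - J = -2 - J)
((-2*(-1) - 1) + r(-6, -4))**2 = ((-2*(-1) - 1) + (-2 - 1*(-6)))**2 = ((2 - 1) + (-2 + 6))**2 = (1 + 4)**2 = 5**2 = 25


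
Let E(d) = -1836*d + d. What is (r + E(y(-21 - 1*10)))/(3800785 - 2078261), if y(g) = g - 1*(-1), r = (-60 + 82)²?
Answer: 27767/861262 ≈ 0.032240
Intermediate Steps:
r = 484 (r = 22² = 484)
y(g) = 1 + g (y(g) = g + 1 = 1 + g)
E(d) = -1835*d
(r + E(y(-21 - 1*10)))/(3800785 - 2078261) = (484 - 1835*(1 + (-21 - 1*10)))/(3800785 - 2078261) = (484 - 1835*(1 + (-21 - 10)))/1722524 = (484 - 1835*(1 - 31))*(1/1722524) = (484 - 1835*(-30))*(1/1722524) = (484 + 55050)*(1/1722524) = 55534*(1/1722524) = 27767/861262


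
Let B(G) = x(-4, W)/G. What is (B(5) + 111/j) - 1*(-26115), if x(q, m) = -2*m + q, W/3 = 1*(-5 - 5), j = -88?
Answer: 11494973/440 ≈ 26125.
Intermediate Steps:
W = -30 (W = 3*(1*(-5 - 5)) = 3*(1*(-10)) = 3*(-10) = -30)
x(q, m) = q - 2*m
B(G) = 56/G (B(G) = (-4 - 2*(-30))/G = (-4 + 60)/G = 56/G)
(B(5) + 111/j) - 1*(-26115) = (56/5 + 111/(-88)) - 1*(-26115) = (56*(⅕) - 1/88*111) + 26115 = (56/5 - 111/88) + 26115 = 4373/440 + 26115 = 11494973/440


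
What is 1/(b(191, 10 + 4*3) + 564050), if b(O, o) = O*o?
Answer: 1/568252 ≈ 1.7598e-6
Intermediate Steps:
1/(b(191, 10 + 4*3) + 564050) = 1/(191*(10 + 4*3) + 564050) = 1/(191*(10 + 12) + 564050) = 1/(191*22 + 564050) = 1/(4202 + 564050) = 1/568252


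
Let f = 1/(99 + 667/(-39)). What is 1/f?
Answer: 3194/39 ≈ 81.897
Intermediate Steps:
f = 39/3194 (f = 1/(99 + 667*(-1/39)) = 1/(99 - 667/39) = 1/(3194/39) = 39/3194 ≈ 0.012210)
1/f = 1/(39/3194) = 3194/39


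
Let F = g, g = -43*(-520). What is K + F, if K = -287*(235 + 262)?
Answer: -120279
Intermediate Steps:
g = 22360
K = -142639 (K = -287*497 = -1*142639 = -142639)
F = 22360
K + F = -142639 + 22360 = -120279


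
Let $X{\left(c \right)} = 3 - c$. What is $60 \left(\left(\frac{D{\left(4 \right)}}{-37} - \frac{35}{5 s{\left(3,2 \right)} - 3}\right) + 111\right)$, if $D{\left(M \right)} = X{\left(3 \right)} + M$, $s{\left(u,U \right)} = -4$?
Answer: $\frac{5739840}{851} \approx 6744.8$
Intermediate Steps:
$D{\left(M \right)} = M$ ($D{\left(M \right)} = \left(3 - 3\right) + M = 0 + M = M$)
$60 \left(\left(\frac{D{\left(4 \right)}}{-37} - \frac{35}{5 s{\left(3,2 \right)} - 3}\right) + 111\right) = 60 \left(\left(\frac{4}{-37} - \frac{35}{5 \left(-4\right) - 3}\right) + 111\right) = 60 \left(\left(4 \left(- \frac{1}{37}\right) - \frac{35}{-20 - 3}\right) + 111\right) = 60 \left(\left(- \frac{4}{37} - \frac{35}{-23}\right) + 111\right) = 60 \left(\left(- \frac{4}{37} - - \frac{35}{23}\right) + 111\right) = 60 \left(\left(- \frac{4}{37} + \frac{35}{23}\right) + 111\right) = 60 \left(\frac{1203}{851} + 111\right) = 60 \cdot \frac{95664}{851} = \frac{5739840}{851}$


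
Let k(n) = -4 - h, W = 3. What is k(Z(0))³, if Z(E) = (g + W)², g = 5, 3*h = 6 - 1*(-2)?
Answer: -8000/27 ≈ -296.30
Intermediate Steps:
h = 8/3 (h = (6 - 1*(-2))/3 = (6 + 2)/3 = (⅓)*8 = 8/3 ≈ 2.6667)
Z(E) = 64 (Z(E) = (5 + 3)² = 8² = 64)
k(n) = -20/3 (k(n) = -4 - 1*8/3 = -4 - 8/3 = -20/3)
k(Z(0))³ = (-20/3)³ = -8000/27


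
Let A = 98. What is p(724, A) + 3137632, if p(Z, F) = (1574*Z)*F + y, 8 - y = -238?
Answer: 114816326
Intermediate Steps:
y = 246 (y = 8 - 1*(-238) = 8 + 238 = 246)
p(Z, F) = 246 + 1574*F*Z (p(Z, F) = (1574*Z)*F + 246 = 1574*F*Z + 246 = 246 + 1574*F*Z)
p(724, A) + 3137632 = (246 + 1574*98*724) + 3137632 = (246 + 111678448) + 3137632 = 111678694 + 3137632 = 114816326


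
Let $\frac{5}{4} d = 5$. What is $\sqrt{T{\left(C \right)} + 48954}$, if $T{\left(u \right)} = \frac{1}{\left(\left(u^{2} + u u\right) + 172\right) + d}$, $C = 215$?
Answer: $\frac{7 \sqrt{8571521582170}}{92626} \approx 221.26$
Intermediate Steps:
$d = 4$ ($d = \frac{4}{5} \cdot 5 = 4$)
$T{\left(u \right)} = \frac{1}{176 + 2 u^{2}}$ ($T{\left(u \right)} = \frac{1}{\left(\left(u^{2} + u u\right) + 172\right) + 4} = \frac{1}{\left(\left(u^{2} + u^{2}\right) + 172\right) + 4} = \frac{1}{\left(2 u^{2} + 172\right) + 4} = \frac{1}{\left(172 + 2 u^{2}\right) + 4} = \frac{1}{176 + 2 u^{2}}$)
$\sqrt{T{\left(C \right)} + 48954} = \sqrt{\frac{1}{2 \left(88 + 215^{2}\right)} + 48954} = \sqrt{\frac{1}{2 \left(88 + 46225\right)} + 48954} = \sqrt{\frac{1}{2 \cdot 46313} + 48954} = \sqrt{\frac{1}{2} \cdot \frac{1}{46313} + 48954} = \sqrt{\frac{1}{92626} + 48954} = \sqrt{\frac{4534413205}{92626}} = \frac{7 \sqrt{8571521582170}}{92626}$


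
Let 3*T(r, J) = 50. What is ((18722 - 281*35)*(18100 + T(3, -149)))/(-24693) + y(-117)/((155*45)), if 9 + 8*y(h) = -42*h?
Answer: -598922403389/91857960 ≈ -6520.1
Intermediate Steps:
T(r, J) = 50/3 (T(r, J) = (⅓)*50 = 50/3)
y(h) = -9/8 - 21*h/4 (y(h) = -9/8 + (-42*h)/8 = -9/8 - 21*h/4)
((18722 - 281*35)*(18100 + T(3, -149)))/(-24693) + y(-117)/((155*45)) = ((18722 - 281*35)*(18100 + 50/3))/(-24693) + (-9/8 - 21/4*(-117))/((155*45)) = ((18722 - 9835)*(54350/3))*(-1/24693) + (-9/8 + 2457/4)/6975 = (8887*(54350/3))*(-1/24693) + (4905/8)*(1/6975) = (483008450/3)*(-1/24693) + 109/1240 = -483008450/74079 + 109/1240 = -598922403389/91857960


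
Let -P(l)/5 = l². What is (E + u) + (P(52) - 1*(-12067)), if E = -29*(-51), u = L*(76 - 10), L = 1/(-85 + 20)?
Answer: 1624/65 ≈ 24.985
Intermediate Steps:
L = -1/65 (L = 1/(-65) = -1/65 ≈ -0.015385)
P(l) = -5*l²
u = -66/65 (u = -(76 - 10)/65 = -1/65*66 = -66/65 ≈ -1.0154)
E = 1479
(E + u) + (P(52) - 1*(-12067)) = (1479 - 66/65) + (-5*52² - 1*(-12067)) = 96069/65 + (-5*2704 + 12067) = 96069/65 + (-13520 + 12067) = 96069/65 - 1453 = 1624/65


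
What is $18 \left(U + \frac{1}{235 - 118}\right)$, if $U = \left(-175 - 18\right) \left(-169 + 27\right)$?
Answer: $\frac{6413006}{13} \approx 4.9331 \cdot 10^{5}$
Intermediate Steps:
$U = 27406$ ($U = \left(-193\right) \left(-142\right) = 27406$)
$18 \left(U + \frac{1}{235 - 118}\right) = 18 \left(27406 + \frac{1}{235 - 118}\right) = 18 \left(27406 + \frac{1}{117}\right) = 18 \cdot \frac{3206503}{117} = \frac{6413006}{13}$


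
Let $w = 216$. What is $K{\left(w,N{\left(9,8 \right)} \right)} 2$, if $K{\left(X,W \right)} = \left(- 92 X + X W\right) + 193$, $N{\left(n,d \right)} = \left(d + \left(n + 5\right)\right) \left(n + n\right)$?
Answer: $131714$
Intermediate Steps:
$N{\left(n,d \right)} = 2 n \left(5 + d + n\right)$ ($N{\left(n,d \right)} = \left(d + \left(5 + n\right)\right) 2 n = \left(5 + d + n\right) 2 n = 2 n \left(5 + d + n\right)$)
$K{\left(X,W \right)} = 193 - 92 X + W X$ ($K{\left(X,W \right)} = \left(- 92 X + W X\right) + 193 = 193 - 92 X + W X$)
$K{\left(w,N{\left(9,8 \right)} \right)} 2 = \left(193 - 19872 + 2 \cdot 9 \left(5 + 8 + 9\right) 216\right) 2 = \left(193 - 19872 + 2 \cdot 9 \cdot 22 \cdot 216\right) 2 = \left(193 - 19872 + 396 \cdot 216\right) 2 = \left(193 - 19872 + 85536\right) 2 = 65857 \cdot 2 = 131714$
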